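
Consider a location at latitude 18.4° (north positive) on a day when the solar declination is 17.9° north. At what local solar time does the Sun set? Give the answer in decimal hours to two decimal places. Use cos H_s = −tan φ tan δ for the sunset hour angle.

cos H_s = −tan(18.4°) · tan(17.9°) = -0.1074, so H_s = arccos(-0.1074) = 96.17°.
Sunset is at 12 + H_s/15 = 12 + 6.411 = 18.411 h local solar time.

18.41 h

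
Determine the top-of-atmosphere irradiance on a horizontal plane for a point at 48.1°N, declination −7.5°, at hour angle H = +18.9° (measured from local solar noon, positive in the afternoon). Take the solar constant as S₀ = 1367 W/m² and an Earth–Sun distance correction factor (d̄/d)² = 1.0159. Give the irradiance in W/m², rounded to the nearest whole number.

cos θ_z = sin(48.1°) sin(-7.5°) + cos(48.1°) cos(-7.5°) cos(18.90°) = -0.0972 + 0.6264 = 0.5292.
Top-of-atmosphere irradiance = S₀ (d̄/d)² cos θ_z = 1367 × 1.0159 × 0.5292 = 734.92 W/m².

735 W/m²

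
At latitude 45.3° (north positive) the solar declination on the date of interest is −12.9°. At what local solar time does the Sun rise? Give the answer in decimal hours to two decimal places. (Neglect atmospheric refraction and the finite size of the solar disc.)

cos H_s = −tan(45.3°) · tan(-12.9°) = 0.2314, so H_s = arccos(0.2314) = 76.62°.
Sunrise is at 12 − H_s/15 = 12 − 5.108 = 6.892 h local solar time.

6.89 h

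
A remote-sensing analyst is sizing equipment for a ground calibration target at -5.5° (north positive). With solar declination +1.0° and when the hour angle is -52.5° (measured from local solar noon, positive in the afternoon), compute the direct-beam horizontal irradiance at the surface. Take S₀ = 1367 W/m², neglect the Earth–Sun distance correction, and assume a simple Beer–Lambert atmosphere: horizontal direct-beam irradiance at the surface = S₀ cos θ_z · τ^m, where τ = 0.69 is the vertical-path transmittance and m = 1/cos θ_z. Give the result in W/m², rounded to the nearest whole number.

cos θ_z = sin φ sin δ + cos φ cos δ cos H = (-0.0958)(0.0175) + (0.9954)(0.9998)(0.6088) = 0.6042.
Air mass m = 1/cos θ_z = 1/0.6042 = 1.655; τ^m = 0.69^1.655 = 0.5411.
Surface direct beam = 1367 × 0.6042 × 0.5411 = 446.92 W/m².

447 W/m²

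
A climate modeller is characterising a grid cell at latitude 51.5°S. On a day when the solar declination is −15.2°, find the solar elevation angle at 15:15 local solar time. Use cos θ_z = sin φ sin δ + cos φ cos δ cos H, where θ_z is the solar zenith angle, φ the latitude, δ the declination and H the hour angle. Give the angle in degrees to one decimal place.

Hour angle H = 15° × (15.25 − 12) = 48.75°.
cos θ_z = sin(-51.5°) sin(-15.2°) + cos(-51.5°) cos(-15.2°) cos(48.75°) = 0.2052 + 0.3961 = 0.6013.
θ_z = arccos(0.6013) = 53.04°, so the elevation is 90° − 53.04° = 36.96°.

37.0°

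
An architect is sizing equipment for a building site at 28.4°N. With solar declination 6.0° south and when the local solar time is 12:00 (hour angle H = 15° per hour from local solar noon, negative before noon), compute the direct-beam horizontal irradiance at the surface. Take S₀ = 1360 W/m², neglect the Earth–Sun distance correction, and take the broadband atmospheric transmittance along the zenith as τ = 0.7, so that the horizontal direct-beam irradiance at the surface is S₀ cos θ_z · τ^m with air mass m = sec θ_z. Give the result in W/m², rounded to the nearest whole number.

Hour angle H = 15° × (12 − 12) = 0.00°.
cos θ_z = sin(28.4°) sin(-6.0°) + cos(28.4°) cos(-6.0°) cos(0.00°) = -0.0497 + 0.8748 = 0.8251.
Air mass m = 1/cos θ_z = 1/0.8251 = 1.212; τ^m = 0.7^1.212 = 0.6490.
Surface direct beam = 1360 × 0.8251 × 0.6490 = 728.27 W/m².

728 W/m²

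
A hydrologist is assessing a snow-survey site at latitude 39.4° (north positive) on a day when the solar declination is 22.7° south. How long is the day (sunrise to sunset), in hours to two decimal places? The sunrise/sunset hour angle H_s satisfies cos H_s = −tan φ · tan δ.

9.32 hours

cos H_s = −tan(39.4°) · tan(-22.7°) = 0.3436, so H_s = arccos(0.3436) = 69.90°.
Day length = 2 H_s / 15° h⁻¹ = 139.80° / 15 = 9.320 h.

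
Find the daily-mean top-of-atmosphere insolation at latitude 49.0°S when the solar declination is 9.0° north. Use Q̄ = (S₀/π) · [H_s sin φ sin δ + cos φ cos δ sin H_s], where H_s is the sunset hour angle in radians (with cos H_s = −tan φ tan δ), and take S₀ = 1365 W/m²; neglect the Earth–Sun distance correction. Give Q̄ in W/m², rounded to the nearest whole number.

cos H_s = −tan(-49.0°) · tan(9.0°) = 0.1822, so H_s = arccos(0.1822) = 79.50°. In radians, H_s = 1.3875.
H_s sin φ sin δ = 1.3875 × -0.7547 × 0.1564 = -0.1638.
cos φ cos δ sin H_s = 0.6561 × 0.9877 × 0.9832 = 0.6371.
Q̄ = (1365/π) × (-0.1638 + 0.6371) = 434.49 × 0.4733 = 205.64 W/m².

206 W/m²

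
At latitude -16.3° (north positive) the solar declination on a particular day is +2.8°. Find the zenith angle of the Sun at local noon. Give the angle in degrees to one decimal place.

At local solar noon the hour angle is zero, so the zenith angle is |φ − δ| = |-16.3° − (2.8°)| = 19.1°.

19.1°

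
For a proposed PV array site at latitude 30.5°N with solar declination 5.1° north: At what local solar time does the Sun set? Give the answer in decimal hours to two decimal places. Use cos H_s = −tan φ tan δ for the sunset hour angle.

The sunset hour angle satisfies cos H_s = −tan φ tan δ = -0.0526, giving H_s = 93.02°.
Sunset is at 12 + H_s/15 = 12 + 6.201 = 18.201 h local solar time.

18.20 h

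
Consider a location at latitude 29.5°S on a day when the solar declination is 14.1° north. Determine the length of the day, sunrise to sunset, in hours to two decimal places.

10.91 hours

−tan φ tan δ = −(-0.5658)(0.2512) = 0.1421; H_s = arccos(0.1421) = 81.83°.
Day length = 2 H_s / 15° h⁻¹ = 163.66° / 15 = 10.911 h.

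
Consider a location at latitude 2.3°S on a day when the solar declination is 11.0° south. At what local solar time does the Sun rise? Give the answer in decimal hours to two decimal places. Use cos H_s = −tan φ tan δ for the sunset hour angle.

5.97 h

cos H_s = −tan(-2.3°) · tan(-11.0°) = -0.0078, so H_s = arccos(-0.0078) = 90.45°.
Sunrise is at 12 − H_s/15 = 12 − 6.030 = 5.970 h local solar time.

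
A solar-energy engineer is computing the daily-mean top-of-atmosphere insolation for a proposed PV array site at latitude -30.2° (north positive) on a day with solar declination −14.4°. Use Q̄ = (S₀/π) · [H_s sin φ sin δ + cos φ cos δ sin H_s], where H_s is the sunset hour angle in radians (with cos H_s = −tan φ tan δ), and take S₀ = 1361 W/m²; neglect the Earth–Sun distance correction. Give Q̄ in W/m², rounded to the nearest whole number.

452 W/m²

cos H_s = −tan(-30.2°) · tan(-14.4°) = -0.1494, so H_s = arccos(-0.1494) = 98.59°. In radians, H_s = 1.7207.
H_s sin φ sin δ = 1.7207 × -0.5030 × -0.2487 = 0.2153.
cos φ cos δ sin H_s = 0.8643 × 0.9686 × 0.9888 = 0.8278.
Q̄ = (1361/π) × (0.2153 + 0.8278) = 433.22 × 1.0431 = 451.89 W/m².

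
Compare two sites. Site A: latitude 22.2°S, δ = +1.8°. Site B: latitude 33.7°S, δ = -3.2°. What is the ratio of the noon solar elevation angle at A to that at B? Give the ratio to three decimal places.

A: 90° − |-22.2 − (1.8)| = 66.00°.
B: 90° − |-33.7 − (-3.2)| = 59.50°.
Ratio A/B = 66.0000 / 59.5000 = 1.1092.

1.109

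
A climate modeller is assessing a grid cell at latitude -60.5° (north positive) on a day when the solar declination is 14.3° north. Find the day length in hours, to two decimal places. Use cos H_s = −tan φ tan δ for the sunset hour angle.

cos H_s = −tan(-60.5°) · tan(14.3°) = 0.4505, so H_s = arccos(0.4505) = 63.22°.
Day length = 2 H_s / 15° h⁻¹ = 126.44° / 15 = 8.429 h.

8.43 hours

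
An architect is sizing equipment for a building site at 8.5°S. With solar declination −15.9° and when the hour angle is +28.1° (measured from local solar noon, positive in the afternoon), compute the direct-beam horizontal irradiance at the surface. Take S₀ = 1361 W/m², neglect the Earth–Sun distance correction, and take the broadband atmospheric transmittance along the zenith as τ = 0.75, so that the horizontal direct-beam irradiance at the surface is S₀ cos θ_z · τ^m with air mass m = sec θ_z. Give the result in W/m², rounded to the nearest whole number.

863 W/m²

With φ = -8.5°, δ = -15.9°, H = 28.10°: sin φ sin δ = 0.0405, cos φ cos δ cos H = 0.8391, so cos θ_z = 0.8796.
Air mass m = 1/cos θ_z = 1/0.8796 = 1.137; τ^m = 0.75^1.137 = 0.7210.
Surface direct beam = 1361 × 0.8796 × 0.7210 = 863.13 W/m².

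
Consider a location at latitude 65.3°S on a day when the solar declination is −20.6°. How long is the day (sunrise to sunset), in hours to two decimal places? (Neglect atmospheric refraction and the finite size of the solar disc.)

19.31 hours

−tan φ tan δ = −(-2.1742)(-0.3759) = -0.8173; H_s = arccos(-0.8173) = 144.82°.
Day length = 2 H_s / 15° h⁻¹ = 289.64° / 15 = 19.309 h.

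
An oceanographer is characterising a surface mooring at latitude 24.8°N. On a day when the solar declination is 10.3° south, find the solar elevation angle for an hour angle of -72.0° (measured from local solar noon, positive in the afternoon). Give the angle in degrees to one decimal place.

cos θ_z = sin(24.8°) sin(-10.3°) + cos(24.8°) cos(-10.3°) cos(-72.00°) = -0.0750 + 0.2760 = 0.2010.
θ_z = arccos(0.2010) = 78.40°, so the elevation is 90° − 78.40° = 11.60°.

11.6°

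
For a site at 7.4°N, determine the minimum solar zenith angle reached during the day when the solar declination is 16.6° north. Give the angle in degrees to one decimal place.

At local solar noon the hour angle is zero, so the zenith angle is |φ − δ| = |7.4° − (16.6°)| = 9.2°.

9.2°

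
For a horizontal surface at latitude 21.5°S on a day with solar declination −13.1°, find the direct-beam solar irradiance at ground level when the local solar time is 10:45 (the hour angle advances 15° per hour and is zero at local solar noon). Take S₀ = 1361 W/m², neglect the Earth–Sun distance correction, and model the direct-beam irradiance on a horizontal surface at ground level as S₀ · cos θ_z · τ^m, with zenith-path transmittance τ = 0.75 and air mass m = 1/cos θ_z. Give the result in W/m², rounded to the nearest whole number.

944 W/m²

Hour angle H = 15° × (10.75 − 12) = -18.75°.
cos θ_z = sin(-21.5°) sin(-13.1°) + cos(-21.5°) cos(-13.1°) cos(-18.75°) = 0.0831 + 0.8581 = 0.9412.
Air mass m = 1/cos θ_z = 1/0.9412 = 1.062; τ^m = 0.75^1.062 = 0.7367.
Surface direct beam = 1361 × 0.9412 × 0.7367 = 943.69 W/m².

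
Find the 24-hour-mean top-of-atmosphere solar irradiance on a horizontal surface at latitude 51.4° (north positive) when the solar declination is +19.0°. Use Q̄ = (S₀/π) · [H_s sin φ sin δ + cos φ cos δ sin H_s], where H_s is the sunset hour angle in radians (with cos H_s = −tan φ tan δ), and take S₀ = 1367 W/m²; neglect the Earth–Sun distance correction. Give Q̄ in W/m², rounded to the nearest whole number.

The sunset hour angle satisfies cos H_s = −tan φ tan δ = -0.4313, giving H_s = 115.55°. In radians, H_s = 2.0167.
H_s sin φ sin δ = 2.0167 × 0.7815 × 0.3256 = 0.5132.
cos φ cos δ sin H_s = 0.6239 × 0.9455 × 0.9022 = 0.5322.
Q̄ = (1367/π) × (0.5132 + 0.5322) = 435.13 × 1.0454 = 454.88 W/m².

455 W/m²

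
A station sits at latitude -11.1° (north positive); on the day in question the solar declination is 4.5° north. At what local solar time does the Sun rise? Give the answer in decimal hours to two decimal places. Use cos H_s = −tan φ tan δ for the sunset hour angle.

cos H_s = −tan(-11.1°) · tan(4.5°) = 0.0154, so H_s = arccos(0.0154) = 89.12°.
Sunrise is at 12 − H_s/15 = 12 − 5.941 = 6.059 h local solar time.

6.06 h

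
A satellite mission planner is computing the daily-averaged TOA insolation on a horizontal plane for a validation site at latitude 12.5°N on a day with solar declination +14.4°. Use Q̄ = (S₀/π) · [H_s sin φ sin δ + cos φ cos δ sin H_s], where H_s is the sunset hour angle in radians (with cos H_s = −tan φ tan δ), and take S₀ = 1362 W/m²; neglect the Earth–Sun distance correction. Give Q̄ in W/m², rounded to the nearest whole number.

447 W/m²

cos H_s = −tan(12.5°) · tan(14.4°) = -0.0569, so H_s = arccos(-0.0569) = 93.26°. In radians, H_s = 1.6277.
H_s sin φ sin δ = 1.6277 × 0.2164 × 0.2487 = 0.0876.
cos φ cos δ sin H_s = 0.9763 × 0.9686 × 0.9984 = 0.9441.
Q̄ = (1362/π) × (0.0876 + 0.9441) = 433.54 × 1.0317 = 447.28 W/m².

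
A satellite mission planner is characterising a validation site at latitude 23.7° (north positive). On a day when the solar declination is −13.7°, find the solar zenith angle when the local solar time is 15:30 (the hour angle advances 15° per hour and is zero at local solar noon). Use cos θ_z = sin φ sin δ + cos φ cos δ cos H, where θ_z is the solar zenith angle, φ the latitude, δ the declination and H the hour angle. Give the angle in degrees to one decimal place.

Hour angle H = 15° × (15.5 − 12) = 52.50°.
cos θ_z = sin(23.7°) sin(-13.7°) + cos(23.7°) cos(-13.7°) cos(52.50°) = -0.0952 + 0.5416 = 0.4464.
θ_z = arccos(0.4464) = 63.49°.

63.5°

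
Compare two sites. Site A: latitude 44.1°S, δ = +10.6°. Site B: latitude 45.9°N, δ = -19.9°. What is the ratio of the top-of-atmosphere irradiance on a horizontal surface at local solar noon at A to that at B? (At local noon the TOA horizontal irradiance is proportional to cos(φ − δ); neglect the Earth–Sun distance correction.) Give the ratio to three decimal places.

1.410

A: cos θ_z = cos(-44.1° − (10.6°)) = 0.5779.
B: cos θ_z = cos(45.9° − (-19.9°)) = 0.4099.
Ratio A/B = 0.5779 / 0.4099 = 1.4099.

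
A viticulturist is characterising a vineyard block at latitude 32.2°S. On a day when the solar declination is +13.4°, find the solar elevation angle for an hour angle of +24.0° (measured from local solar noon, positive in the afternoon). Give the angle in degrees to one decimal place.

With φ = -32.2°, δ = 13.4°, H = 24.00°: sin φ sin δ = -0.1235, cos φ cos δ cos H = 0.7520, so cos θ_z = 0.6285.
θ_z = arccos(0.6285) = 51.06°, so the elevation is 90° − 51.06° = 38.94°.

38.9°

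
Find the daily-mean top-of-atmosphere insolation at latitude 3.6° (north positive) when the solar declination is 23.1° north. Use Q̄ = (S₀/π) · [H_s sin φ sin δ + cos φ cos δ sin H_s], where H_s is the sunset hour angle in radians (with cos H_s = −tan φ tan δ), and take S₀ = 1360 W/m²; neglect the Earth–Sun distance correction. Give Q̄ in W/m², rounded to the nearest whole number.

414 W/m²

cos H_s = −tan(3.6°) · tan(23.1°) = -0.0268, so H_s = arccos(-0.0268) = 91.54°. In radians, H_s = 1.5977.
H_s sin φ sin δ = 1.5977 × 0.0628 × 0.3923 = 0.0394.
cos φ cos δ sin H_s = 0.9980 × 0.9198 × 0.9996 = 0.9176.
Q̄ = (1360/π) × (0.0394 + 0.9176) = 432.90 × 0.9570 = 414.29 W/m².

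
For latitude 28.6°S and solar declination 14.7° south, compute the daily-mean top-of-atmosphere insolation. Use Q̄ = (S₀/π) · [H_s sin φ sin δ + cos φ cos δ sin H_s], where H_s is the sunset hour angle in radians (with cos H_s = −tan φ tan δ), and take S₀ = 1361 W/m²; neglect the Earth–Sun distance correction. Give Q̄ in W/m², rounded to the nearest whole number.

454 W/m²

cos H_s = −tan(-28.6°) · tan(-14.7°) = -0.1430, so H_s = arccos(-0.1430) = 98.22°. In radians, H_s = 1.7143.
H_s sin φ sin δ = 1.7143 × -0.4787 × -0.2538 = 0.2083.
cos φ cos δ sin H_s = 0.8780 × 0.9673 × 0.9897 = 0.8405.
Q̄ = (1361/π) × (0.2083 + 0.8405) = 433.22 × 1.0488 = 454.36 W/m².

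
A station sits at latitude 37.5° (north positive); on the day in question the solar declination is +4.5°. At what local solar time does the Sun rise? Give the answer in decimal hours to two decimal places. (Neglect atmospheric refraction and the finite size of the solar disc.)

−tan φ tan δ = −(0.7673)(0.0787) = -0.0604; H_s = arccos(-0.0604) = 93.46°.
Sunrise is at 12 − H_s/15 = 12 − 6.231 = 5.769 h local solar time.

5.77 h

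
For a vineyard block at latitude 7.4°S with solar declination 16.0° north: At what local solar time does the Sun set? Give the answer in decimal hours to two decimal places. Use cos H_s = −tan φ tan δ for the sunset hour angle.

17.86 h

−tan φ tan δ = −(-0.1299)(0.2867) = 0.0372; H_s = arccos(0.0372) = 87.87°.
Sunset is at 12 + H_s/15 = 12 + 5.858 = 17.858 h local solar time.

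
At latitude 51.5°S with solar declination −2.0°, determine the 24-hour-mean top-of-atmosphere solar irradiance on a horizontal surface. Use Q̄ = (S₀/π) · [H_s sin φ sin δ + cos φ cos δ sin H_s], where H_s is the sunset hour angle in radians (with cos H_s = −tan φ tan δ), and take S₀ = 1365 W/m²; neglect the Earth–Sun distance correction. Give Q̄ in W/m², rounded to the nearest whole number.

cos H_s = −tan(-51.5°) · tan(-2.0°) = -0.0439, so H_s = arccos(-0.0439) = 92.52°. In radians, H_s = 1.6148.
H_s sin φ sin δ = 1.6148 × -0.7826 × -0.0349 = 0.0441.
cos φ cos δ sin H_s = 0.6225 × 0.9994 × 0.9990 = 0.6215.
Q̄ = (1365/π) × (0.0441 + 0.6215) = 434.49 × 0.6656 = 289.20 W/m².

289 W/m²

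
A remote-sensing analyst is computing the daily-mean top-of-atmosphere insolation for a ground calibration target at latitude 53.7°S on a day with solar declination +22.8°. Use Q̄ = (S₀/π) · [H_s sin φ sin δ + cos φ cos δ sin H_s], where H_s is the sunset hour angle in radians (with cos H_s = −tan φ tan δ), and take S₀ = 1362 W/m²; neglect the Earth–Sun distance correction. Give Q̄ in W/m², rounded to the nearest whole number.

64 W/m²

The sunset hour angle satisfies cos H_s = −tan φ tan δ = 0.5723, giving H_s = 55.09°. In radians, H_s = 0.9615.
H_s sin φ sin δ = 0.9615 × -0.8059 × 0.3875 = -0.3003.
cos φ cos δ sin H_s = 0.5920 × 0.9219 × 0.8201 = 0.4476.
Q̄ = (1362/π) × (-0.3003 + 0.4476) = 433.54 × 0.1473 = 63.86 W/m².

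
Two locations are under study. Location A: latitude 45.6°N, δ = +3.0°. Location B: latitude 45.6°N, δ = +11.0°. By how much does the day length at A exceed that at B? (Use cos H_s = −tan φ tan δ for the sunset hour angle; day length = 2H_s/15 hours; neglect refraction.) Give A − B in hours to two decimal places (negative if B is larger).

A: H_s = arccos(−tan 45.6° · tan 3.0°) = 93.07°, so 2H_s/15 = 12.4093 h.
B: H_s = arccos(−tan 45.6° · tan 11.0°) = 101.45°, so 2H_s/15 = 13.5267 h.
A − B = 12.4093 − 13.5267 = -1.1174 h.

-1.12 h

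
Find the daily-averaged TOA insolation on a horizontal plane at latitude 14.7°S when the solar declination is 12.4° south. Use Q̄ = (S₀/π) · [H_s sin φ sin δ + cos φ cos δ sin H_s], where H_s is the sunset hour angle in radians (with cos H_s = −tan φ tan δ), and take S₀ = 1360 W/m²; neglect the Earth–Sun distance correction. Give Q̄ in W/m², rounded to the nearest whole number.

447 W/m²

The sunset hour angle satisfies cos H_s = −tan φ tan δ = -0.0577, giving H_s = 93.31°. In radians, H_s = 1.6286.
H_s sin φ sin δ = 1.6286 × -0.2538 × -0.2147 = 0.0887.
cos φ cos δ sin H_s = 0.9673 × 0.9767 × 0.9983 = 0.9432.
Q̄ = (1360/π) × (0.0887 + 0.9432) = 432.90 × 1.0319 = 446.71 W/m².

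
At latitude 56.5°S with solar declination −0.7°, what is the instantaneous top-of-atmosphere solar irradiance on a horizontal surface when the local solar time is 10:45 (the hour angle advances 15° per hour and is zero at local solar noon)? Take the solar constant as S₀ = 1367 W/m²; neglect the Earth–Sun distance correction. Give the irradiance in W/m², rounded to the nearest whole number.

728 W/m²

Hour angle H = 15° × (10.75 − 12) = -18.75°.
cos θ_z = sin φ sin δ + cos φ cos δ cos H = (-0.8339)(-0.0122) + (0.5519)(0.9999)(0.9469) = 0.5327.
Top-of-atmosphere irradiance = S₀ cos θ_z = 1367 × 0.5327 = 728.20 W/m².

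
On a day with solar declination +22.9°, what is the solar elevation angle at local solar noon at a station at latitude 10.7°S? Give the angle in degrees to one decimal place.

At local solar noon the hour angle is zero, so the elevation is 90° − |φ − δ| = 90° − |-10.7° − (22.9°)| = 90° − 33.6° = 56.4°.

56.4°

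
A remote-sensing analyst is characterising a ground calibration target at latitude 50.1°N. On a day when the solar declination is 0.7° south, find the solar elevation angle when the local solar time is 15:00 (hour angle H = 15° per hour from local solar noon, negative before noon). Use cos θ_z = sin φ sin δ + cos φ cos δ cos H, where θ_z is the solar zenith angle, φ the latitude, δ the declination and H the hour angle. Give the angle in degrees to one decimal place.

Hour angle H = 15° × (15 − 12) = 45.00°.
cos θ_z = sin φ sin δ + cos φ cos δ cos H = (0.7672)(-0.0122) + (0.6414)(0.9999)(0.7071) = 0.4441.
θ_z = arccos(0.4441) = 63.63°, so the elevation is 90° − 63.63° = 26.37°.

26.4°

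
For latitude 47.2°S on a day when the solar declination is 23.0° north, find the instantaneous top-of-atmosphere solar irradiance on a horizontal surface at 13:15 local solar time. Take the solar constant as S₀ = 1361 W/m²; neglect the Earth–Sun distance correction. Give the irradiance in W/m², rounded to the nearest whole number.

416 W/m²

Hour angle H = 15° × (13.25 − 12) = 18.75°.
cos θ_z = sin φ sin δ + cos φ cos δ cos H = (-0.7337)(0.3907) + (0.6794)(0.9205)(0.9469) = 0.3055.
Top-of-atmosphere irradiance = S₀ cos θ_z = 1361 × 0.3055 = 415.79 W/m².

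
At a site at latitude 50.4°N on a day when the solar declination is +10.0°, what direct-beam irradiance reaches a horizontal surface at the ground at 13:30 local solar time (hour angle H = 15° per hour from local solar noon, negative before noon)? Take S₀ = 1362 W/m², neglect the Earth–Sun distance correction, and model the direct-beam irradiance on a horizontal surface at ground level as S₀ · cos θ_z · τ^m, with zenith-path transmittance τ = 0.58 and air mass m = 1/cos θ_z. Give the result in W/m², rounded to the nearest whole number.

Hour angle H = 15° × (13.5 − 12) = 22.50°.
cos θ_z = sin(50.4°) sin(10.0°) + cos(50.4°) cos(10.0°) cos(22.50°) = 0.1338 + 0.5800 = 0.7138.
Air mass m = 1/cos θ_z = 1/0.7138 = 1.401; τ^m = 0.58^1.401 = 0.4662.
Surface direct beam = 1362 × 0.7138 × 0.4662 = 453.24 W/m².

453 W/m²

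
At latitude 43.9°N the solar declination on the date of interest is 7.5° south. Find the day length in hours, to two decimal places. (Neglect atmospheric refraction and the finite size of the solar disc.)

11.03 hours

−tan φ tan δ = −(0.9623)(-0.1317) = 0.1267; H_s = arccos(0.1267) = 82.72°.
Day length = 2 H_s / 15° h⁻¹ = 165.44° / 15 = 11.029 h.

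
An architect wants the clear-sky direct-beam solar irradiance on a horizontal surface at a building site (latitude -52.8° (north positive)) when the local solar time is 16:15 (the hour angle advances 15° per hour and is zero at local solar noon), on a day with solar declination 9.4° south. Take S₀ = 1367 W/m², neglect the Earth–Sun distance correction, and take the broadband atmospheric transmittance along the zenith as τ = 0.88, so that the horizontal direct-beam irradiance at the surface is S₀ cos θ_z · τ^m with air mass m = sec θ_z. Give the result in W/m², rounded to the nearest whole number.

Hour angle H = 15° × (16.25 − 12) = 63.75°.
With φ = -52.8°, δ = -9.4°, H = 63.75°: sin φ sin δ = 0.1301, cos φ cos δ cos H = 0.2638, so cos θ_z = 0.3939.
Air mass m = 1/cos θ_z = 1/0.3939 = 2.539; τ^m = 0.88^2.539 = 0.7228.
Surface direct beam = 1367 × 0.3939 × 0.7228 = 389.20 W/m².

389 W/m²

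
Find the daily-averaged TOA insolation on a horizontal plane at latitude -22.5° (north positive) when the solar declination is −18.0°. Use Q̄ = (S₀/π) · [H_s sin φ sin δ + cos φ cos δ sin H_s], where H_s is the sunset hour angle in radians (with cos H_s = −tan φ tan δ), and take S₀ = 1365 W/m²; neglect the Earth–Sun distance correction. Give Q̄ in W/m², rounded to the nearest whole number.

466 W/m²

The sunset hour angle satisfies cos H_s = −tan φ tan δ = -0.1346, giving H_s = 97.74°. In radians, H_s = 1.7059.
H_s sin φ sin δ = 1.7059 × -0.3827 × -0.3090 = 0.2017.
cos φ cos δ sin H_s = 0.9239 × 0.9511 × 0.9909 = 0.8707.
Q̄ = (1365/π) × (0.2017 + 0.8707) = 434.49 × 1.0724 = 465.95 W/m².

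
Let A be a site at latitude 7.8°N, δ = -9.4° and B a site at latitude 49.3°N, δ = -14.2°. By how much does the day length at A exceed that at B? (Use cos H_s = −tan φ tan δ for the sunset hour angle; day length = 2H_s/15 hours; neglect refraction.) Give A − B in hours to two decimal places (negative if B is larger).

A: H_s = arccos(−tan 7.8° · tan -9.4°) = 88.70°, so 2H_s/15 = 11.8267 h.
B: H_s = arccos(−tan 49.3° · tan -14.2°) = 72.89°, so 2H_s/15 = 9.7187 h.
A − B = 11.8267 − 9.7187 = 2.1080 h.

+2.11 h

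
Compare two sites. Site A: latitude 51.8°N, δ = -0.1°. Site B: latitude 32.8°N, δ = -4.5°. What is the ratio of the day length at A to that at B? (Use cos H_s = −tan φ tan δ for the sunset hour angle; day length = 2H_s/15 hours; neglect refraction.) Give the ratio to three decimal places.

1.032

A: H_s = arccos(−tan 51.8° · tan -0.1°) = 89.87°, so 2H_s/15 = 11.9827 h.
B: H_s = arccos(−tan 32.8° · tan -4.5°) = 87.09°, so 2H_s/15 = 11.6120 h.
Ratio A/B = 11.9827 / 11.6120 = 1.0319.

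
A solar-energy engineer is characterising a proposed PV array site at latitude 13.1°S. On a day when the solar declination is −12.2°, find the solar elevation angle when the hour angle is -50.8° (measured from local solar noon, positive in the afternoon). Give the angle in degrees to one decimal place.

40.5°

cos θ_z = sin φ sin δ + cos φ cos δ cos H = (-0.2267)(-0.2113) + (0.9740)(0.9774)(0.6320) = 0.6496.
θ_z = arccos(0.6496) = 49.49°, so the elevation is 90° − 49.49° = 40.51°.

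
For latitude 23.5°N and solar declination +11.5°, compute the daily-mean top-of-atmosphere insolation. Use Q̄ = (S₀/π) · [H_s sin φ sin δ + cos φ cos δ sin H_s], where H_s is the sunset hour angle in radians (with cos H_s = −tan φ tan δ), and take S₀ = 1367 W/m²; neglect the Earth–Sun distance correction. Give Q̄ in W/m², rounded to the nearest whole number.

The sunset hour angle satisfies cos H_s = −tan φ tan δ = -0.0885, giving H_s = 95.08°. In radians, H_s = 1.6595.
H_s sin φ sin δ = 1.6595 × 0.3987 × 0.1994 = 0.1319.
cos φ cos δ sin H_s = 0.9171 × 0.9799 × 0.9961 = 0.8952.
Q̄ = (1367/π) × (0.1319 + 0.8952) = 435.13 × 1.0271 = 446.92 W/m².

447 W/m²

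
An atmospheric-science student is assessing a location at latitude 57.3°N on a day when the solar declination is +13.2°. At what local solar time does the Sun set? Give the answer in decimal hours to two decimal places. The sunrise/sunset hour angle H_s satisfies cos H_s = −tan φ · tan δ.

19.43 h

The sunset hour angle satisfies cos H_s = −tan φ tan δ = -0.3653, giving H_s = 111.43°.
Sunset is at 12 + H_s/15 = 12 + 7.429 = 19.429 h local solar time.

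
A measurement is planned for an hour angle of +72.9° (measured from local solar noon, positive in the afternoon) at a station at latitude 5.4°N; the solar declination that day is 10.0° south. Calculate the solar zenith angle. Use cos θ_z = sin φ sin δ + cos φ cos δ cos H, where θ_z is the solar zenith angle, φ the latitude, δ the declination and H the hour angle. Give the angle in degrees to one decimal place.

cos θ_z = sin φ sin δ + cos φ cos δ cos H = (0.0941)(-0.1736) + (0.9956)(0.9848)(0.2940) = 0.2719.
θ_z = arccos(0.2719) = 74.22°.

74.2°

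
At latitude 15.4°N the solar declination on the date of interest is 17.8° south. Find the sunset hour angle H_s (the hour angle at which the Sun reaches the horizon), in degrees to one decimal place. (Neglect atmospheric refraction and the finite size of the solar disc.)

The sunset hour angle satisfies cos H_s = −tan φ tan δ = 0.0884, giving H_s = 84.93°.

84.9°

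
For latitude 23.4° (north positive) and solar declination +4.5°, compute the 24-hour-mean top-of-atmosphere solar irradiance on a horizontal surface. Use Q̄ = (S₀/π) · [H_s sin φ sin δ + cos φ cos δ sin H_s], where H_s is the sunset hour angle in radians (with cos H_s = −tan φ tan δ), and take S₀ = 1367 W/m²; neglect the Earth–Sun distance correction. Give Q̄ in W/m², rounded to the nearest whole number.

420 W/m²

cos H_s = −tan(23.4°) · tan(4.5°) = -0.0341, so H_s = arccos(-0.0341) = 91.95°. In radians, H_s = 1.6048.
H_s sin φ sin δ = 1.6048 × 0.3971 × 0.0785 = 0.0500.
cos φ cos δ sin H_s = 0.9178 × 0.9969 × 0.9994 = 0.9144.
Q̄ = (1367/π) × (0.0500 + 0.9144) = 435.13 × 0.9644 = 419.64 W/m².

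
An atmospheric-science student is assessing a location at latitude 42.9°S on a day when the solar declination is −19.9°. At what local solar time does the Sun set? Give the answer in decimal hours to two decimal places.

cos H_s = −tan(-42.9°) · tan(-19.9°) = -0.3364, so H_s = arccos(-0.3364) = 109.66°.
Sunset is at 12 + H_s/15 = 12 + 7.311 = 19.311 h local solar time.

19.31 h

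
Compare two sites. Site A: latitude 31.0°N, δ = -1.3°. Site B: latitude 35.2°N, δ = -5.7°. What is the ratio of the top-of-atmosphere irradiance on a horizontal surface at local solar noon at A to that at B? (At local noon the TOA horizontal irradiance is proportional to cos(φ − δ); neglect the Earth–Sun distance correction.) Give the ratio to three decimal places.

A: cos θ_z = cos(31.0° − (-1.3°)) = 0.8453.
B: cos θ_z = cos(35.2° − (-5.7°)) = 0.7559.
Ratio A/B = 0.8453 / 0.7559 = 1.1183.

1.118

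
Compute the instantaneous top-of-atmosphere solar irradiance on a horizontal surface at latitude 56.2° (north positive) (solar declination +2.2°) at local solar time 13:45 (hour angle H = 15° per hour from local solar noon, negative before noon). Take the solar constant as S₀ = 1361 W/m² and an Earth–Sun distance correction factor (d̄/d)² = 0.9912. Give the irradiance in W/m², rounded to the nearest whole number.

716 W/m²

Hour angle H = 15° × (13.75 − 12) = 26.25°.
cos θ_z = sin(56.2°) sin(2.2°) + cos(56.2°) cos(2.2°) cos(26.25°) = 0.0319 + 0.4986 = 0.5305.
Top-of-atmosphere irradiance = S₀ (d̄/d)² cos θ_z = 1361 × 0.9912 × 0.5305 = 715.66 W/m².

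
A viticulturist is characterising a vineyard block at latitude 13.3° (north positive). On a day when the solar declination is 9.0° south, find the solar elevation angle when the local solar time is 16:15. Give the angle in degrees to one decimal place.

22.9°

Hour angle H = 15° × (16.25 − 12) = 63.75°.
cos θ_z = sin(13.3°) sin(-9.0°) + cos(13.3°) cos(-9.0°) cos(63.75°) = -0.0360 + 0.4251 = 0.3891.
θ_z = arccos(0.3891) = 67.10°, so the elevation is 90° − 67.10° = 22.90°.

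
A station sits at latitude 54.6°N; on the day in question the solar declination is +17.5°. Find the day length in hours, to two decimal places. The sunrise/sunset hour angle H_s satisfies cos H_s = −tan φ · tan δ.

cos H_s = −tan(54.6°) · tan(17.5°) = -0.4437, so H_s = arccos(-0.4437) = 116.34°.
Day length = 2 H_s / 15° h⁻¹ = 232.68° / 15 = 15.512 h.

15.51 hours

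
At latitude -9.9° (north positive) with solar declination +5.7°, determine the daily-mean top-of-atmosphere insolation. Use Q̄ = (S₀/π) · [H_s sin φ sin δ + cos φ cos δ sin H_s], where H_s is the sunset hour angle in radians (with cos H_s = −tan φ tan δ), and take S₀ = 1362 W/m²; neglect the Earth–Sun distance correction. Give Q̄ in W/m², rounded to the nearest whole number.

413 W/m²

The sunset hour angle satisfies cos H_s = −tan φ tan δ = 0.0174, giving H_s = 89.00°. In radians, H_s = 1.5533.
H_s sin φ sin δ = 1.5533 × -0.1719 × 0.0993 = -0.0265.
cos φ cos δ sin H_s = 0.9851 × 0.9951 × 0.9998 = 0.9801.
Q̄ = (1362/π) × (-0.0265 + 0.9801) = 433.54 × 0.9536 = 413.42 W/m².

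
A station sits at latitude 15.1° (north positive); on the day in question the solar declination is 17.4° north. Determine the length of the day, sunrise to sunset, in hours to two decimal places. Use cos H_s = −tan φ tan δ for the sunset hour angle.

The sunset hour angle satisfies cos H_s = −tan φ tan δ = -0.0846, giving H_s = 94.85°.
Day length = 2 H_s / 15° h⁻¹ = 189.70° / 15 = 12.647 h.

12.65 hours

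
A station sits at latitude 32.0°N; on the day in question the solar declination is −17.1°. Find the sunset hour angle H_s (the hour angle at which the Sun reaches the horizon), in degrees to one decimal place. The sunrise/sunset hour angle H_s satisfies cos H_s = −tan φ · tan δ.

The sunset hour angle satisfies cos H_s = −tan φ tan δ = 0.1922, giving H_s = 78.92°.

78.9°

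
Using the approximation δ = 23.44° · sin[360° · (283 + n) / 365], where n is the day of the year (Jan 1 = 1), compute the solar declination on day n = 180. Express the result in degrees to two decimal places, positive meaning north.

+23.28°

360 × (283 + 180) / 365 = 456.658°; sin(456.658°) = 0.9933.
δ = 23.44 × 0.9933 = 23.283° ≈ +23.28°.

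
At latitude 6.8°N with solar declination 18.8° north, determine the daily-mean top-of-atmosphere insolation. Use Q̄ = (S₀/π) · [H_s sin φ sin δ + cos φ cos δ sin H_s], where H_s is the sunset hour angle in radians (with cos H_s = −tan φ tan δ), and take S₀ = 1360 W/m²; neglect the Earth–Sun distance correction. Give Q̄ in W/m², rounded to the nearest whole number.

433 W/m²

−tan φ tan δ = −(0.1192)(0.3404) = -0.0406; H_s = arccos(-0.0406) = 92.33°. In radians, H_s = 1.6115.
H_s sin φ sin δ = 1.6115 × 0.1184 × 0.3223 = 0.0615.
cos φ cos δ sin H_s = 0.9930 × 0.9466 × 0.9992 = 0.9392.
Q̄ = (1360/π) × (0.0615 + 0.9392) = 432.90 × 1.0007 = 433.20 W/m².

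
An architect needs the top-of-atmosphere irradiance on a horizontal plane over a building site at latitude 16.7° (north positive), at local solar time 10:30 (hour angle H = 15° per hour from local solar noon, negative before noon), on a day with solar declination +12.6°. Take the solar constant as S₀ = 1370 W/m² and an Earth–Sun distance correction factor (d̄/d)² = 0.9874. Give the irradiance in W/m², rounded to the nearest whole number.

1253 W/m²

Hour angle H = 15° × (10.5 − 12) = -22.50°.
cos θ_z = sin φ sin δ + cos φ cos δ cos H = (0.2874)(0.2181) + (0.9578)(0.9759)(0.9239) = 0.9263.
Top-of-atmosphere irradiance = S₀ (d̄/d)² cos θ_z = 1370 × 0.9874 × 0.9263 = 1253.04 W/m².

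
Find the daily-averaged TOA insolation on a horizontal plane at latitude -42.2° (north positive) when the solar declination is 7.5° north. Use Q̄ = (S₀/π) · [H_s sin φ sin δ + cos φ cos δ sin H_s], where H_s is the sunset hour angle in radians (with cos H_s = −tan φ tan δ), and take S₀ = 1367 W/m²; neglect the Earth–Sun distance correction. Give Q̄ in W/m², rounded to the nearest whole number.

cos H_s = −tan(-42.2°) · tan(7.5°) = 0.1194, so H_s = arccos(0.1194) = 83.14°. In radians, H_s = 1.4511.
H_s sin φ sin δ = 1.4511 × -0.6717 × 0.1305 = -0.1272.
cos φ cos δ sin H_s = 0.7408 × 0.9914 × 0.9928 = 0.7291.
Q̄ = (1367/π) × (-0.1272 + 0.7291) = 435.13 × 0.6019 = 261.90 W/m².

262 W/m²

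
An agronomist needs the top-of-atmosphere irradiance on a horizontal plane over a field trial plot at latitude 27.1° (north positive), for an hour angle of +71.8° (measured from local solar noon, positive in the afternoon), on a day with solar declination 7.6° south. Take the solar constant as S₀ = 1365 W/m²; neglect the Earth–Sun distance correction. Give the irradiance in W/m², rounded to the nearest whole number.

294 W/m²

With φ = 27.1°, δ = -7.6°, H = 71.80°: sin φ sin δ = -0.0602, cos φ cos δ cos H = 0.2756, so cos θ_z = 0.2154.
Top-of-atmosphere irradiance = S₀ cos θ_z = 1365 × 0.2154 = 294.02 W/m².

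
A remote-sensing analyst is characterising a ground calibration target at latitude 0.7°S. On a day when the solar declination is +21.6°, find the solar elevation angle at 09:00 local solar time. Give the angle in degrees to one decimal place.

Hour angle H = 15° × (9 − 12) = -45.00°.
cos θ_z = sin(-0.7°) sin(21.6°) + cos(-0.7°) cos(21.6°) cos(-45.00°) = -0.0045 + 0.6574 = 0.6529.
θ_z = arccos(0.6529) = 49.24°, so the elevation is 90° − 49.24° = 40.76°.

40.8°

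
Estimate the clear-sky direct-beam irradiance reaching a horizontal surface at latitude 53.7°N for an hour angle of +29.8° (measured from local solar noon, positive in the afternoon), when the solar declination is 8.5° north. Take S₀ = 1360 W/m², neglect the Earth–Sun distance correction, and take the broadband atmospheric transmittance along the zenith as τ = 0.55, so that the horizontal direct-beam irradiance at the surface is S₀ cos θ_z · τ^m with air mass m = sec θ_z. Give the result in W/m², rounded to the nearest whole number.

329 W/m²

cos θ_z = sin(53.7°) sin(8.5°) + cos(53.7°) cos(8.5°) cos(29.80°) = 0.1191 + 0.5081 = 0.6272.
Air mass m = 1/cos θ_z = 1/0.6272 = 1.594; τ^m = 0.55^1.594 = 0.3856.
Surface direct beam = 1360 × 0.6272 × 0.3856 = 328.91 W/m².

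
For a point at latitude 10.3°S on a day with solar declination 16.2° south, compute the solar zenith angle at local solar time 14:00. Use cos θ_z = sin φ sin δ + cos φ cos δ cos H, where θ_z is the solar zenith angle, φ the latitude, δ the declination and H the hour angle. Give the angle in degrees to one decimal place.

Hour angle H = 15° × (14 − 12) = 30.00°.
cos θ_z = sin φ sin δ + cos φ cos δ cos H = (-0.1788)(-0.2790) + (0.9839)(0.9603)(0.8660) = 0.8681.
θ_z = arccos(0.8681) = 29.76°.

29.8°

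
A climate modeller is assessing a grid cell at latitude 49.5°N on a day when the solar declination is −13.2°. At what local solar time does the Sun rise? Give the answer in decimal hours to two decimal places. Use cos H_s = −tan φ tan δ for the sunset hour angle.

−tan φ tan δ = −(1.1708)(-0.2345) = 0.2746; H_s = arccos(0.2746) = 74.06°.
Sunrise is at 12 − H_s/15 = 12 − 4.937 = 7.063 h local solar time.

7.06 h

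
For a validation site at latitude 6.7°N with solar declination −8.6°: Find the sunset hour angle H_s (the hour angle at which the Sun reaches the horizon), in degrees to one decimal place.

cos H_s = −tan(6.7°) · tan(-8.6°) = 0.0178, so H_s = arccos(0.0178) = 88.98°.

89.0°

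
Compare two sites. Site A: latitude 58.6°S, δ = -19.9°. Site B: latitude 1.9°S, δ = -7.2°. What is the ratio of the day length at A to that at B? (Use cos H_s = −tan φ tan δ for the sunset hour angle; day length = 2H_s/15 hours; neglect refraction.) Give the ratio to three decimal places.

A: H_s = arccos(−tan -58.6° · tan -19.9°) = 126.37°, so 2H_s/15 = 16.8493 h.
B: H_s = arccos(−tan -1.9° · tan -7.2°) = 90.24°, so 2H_s/15 = 12.0320 h.
Ratio A/B = 16.8493 / 12.0320 = 1.4004.

1.400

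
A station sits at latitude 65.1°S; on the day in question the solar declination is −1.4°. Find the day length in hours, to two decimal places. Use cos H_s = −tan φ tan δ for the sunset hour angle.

The sunset hour angle satisfies cos H_s = −tan φ tan δ = -0.0527, giving H_s = 93.02°.
Day length = 2 H_s / 15° h⁻¹ = 186.04° / 15 = 12.403 h.

12.40 hours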